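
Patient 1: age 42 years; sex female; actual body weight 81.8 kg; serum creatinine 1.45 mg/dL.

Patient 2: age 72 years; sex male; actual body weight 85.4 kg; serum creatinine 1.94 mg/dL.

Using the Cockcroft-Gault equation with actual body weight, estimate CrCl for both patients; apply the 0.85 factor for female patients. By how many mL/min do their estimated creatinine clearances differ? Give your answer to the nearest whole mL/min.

Patient 1: CrCl = (140 − 42) × 81.8 / (72 × 1.45) × 0.85 = 8016.4 / 104.40 × 0.85 ≈ 65.3 mL/min
Patient 2: CrCl = (140 − 72) × 85.4 / (72 × 1.94) = 5807.2 / 139.68 ≈ 41.6 mL/min
|65.3 − 41.6| = 23.7 mL/min

24 mL/min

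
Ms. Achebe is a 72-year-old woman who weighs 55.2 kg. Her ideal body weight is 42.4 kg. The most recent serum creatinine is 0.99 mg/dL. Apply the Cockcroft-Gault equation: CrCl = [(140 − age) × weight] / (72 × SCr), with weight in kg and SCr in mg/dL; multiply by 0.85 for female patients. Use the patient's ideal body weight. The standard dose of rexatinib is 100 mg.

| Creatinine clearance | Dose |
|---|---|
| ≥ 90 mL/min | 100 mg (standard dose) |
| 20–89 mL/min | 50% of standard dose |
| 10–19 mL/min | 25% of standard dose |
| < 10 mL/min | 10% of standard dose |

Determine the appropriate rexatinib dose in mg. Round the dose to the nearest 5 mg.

50 mg

CrCl = (140 − 72) × 42.4 / (72 × 0.99) × 0.85 = 2883.2 / 71.28 × 0.85 ≈ 34.4 mL/min
CrCl ≈ 34 mL/min → bracket 20–89 mL/min.
50% of 100 mg = 50 mg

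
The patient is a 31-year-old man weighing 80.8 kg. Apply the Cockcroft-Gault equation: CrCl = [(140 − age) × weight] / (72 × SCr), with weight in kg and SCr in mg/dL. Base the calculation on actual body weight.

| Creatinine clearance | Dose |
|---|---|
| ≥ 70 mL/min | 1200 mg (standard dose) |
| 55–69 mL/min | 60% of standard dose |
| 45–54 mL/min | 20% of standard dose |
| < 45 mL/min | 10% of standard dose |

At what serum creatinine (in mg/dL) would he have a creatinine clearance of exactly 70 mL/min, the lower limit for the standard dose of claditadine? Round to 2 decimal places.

Standard dose requires CrCl ≥ 70 mL/min.
Set (140 − 31) × 80.8 / (72 × SCr) = 70
SCr = (140 − 31) × 80.8 / (72 × 70) = 1.747 mg/dL

1.75 mg/dL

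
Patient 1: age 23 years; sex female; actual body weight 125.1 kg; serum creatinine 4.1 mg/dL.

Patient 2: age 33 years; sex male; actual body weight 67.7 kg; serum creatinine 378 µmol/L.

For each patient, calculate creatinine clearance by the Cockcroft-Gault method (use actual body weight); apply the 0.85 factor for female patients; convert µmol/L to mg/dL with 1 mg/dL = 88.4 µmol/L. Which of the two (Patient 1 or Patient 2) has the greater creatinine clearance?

Patient 1: CrCl = (140 − 23) × 125.1 / (72 × 4.1) × 0.85 = 14636.7 / 295.20 × 0.85 ≈ 42.1 mL/min
Patient 2: SCr = 378 / 88.4 = 4.276 mg/dL
Patient 2: CrCl = (140 − 33) × 67.7 / (72 × 4.276) = 7243.9 / 307.87 ≈ 23.5 mL/min
42.1 vs 23.5 mL/min → Patient 1 is higher.

Patient 1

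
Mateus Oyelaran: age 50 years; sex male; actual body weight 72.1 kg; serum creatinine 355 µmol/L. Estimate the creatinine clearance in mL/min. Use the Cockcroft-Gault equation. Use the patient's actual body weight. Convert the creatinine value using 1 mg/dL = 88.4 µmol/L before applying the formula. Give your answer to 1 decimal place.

SCr = 355 / 88.4 = 4.016 mg/dL
CrCl = (140 − 50) × 72.1 / (72 × 4.016) = 6489.0 / 289.15 ≈ 22.4 mL/min

22.4 mL/min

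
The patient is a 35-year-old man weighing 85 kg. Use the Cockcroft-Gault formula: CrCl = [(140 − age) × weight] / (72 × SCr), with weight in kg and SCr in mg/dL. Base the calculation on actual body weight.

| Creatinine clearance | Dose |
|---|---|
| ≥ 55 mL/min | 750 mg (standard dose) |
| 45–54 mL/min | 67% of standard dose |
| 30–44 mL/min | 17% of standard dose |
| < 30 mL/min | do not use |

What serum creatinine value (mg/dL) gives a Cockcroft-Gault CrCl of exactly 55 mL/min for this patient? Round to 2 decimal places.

Standard dose requires CrCl ≥ 55 mL/min.
Set (140 − 35) × 85 / (72 × SCr) = 55
SCr = (140 − 35) × 85 / (72 × 55) = 2.254 mg/dL

2.25 mg/dL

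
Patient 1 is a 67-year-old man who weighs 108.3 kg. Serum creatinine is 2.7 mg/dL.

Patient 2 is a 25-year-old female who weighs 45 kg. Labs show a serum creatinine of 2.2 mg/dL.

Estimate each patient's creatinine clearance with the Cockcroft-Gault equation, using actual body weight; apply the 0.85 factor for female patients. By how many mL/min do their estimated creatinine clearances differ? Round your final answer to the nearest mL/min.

Patient 1: CrCl = (140 − 67) × 108.3 / (72 × 2.7) = 7905.9 / 194.40 ≈ 40.7 mL/min
Patient 2: CrCl = (140 − 25) × 45 / (72 × 2.2) × 0.85 = 5175.0 / 158.40 × 0.85 ≈ 27.8 mL/min
|40.7 − 27.8| = 12.9 mL/min

13 mL/min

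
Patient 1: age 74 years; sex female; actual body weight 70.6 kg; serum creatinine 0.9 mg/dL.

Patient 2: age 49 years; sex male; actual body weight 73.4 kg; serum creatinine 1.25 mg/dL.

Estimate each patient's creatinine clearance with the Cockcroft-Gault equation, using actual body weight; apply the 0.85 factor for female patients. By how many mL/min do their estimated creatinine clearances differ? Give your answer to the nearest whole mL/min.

13 mL/min

Patient 1: CrCl = (140 − 74) × 70.6 / (72 × 0.9) × 0.85 = 4659.6 / 64.80 × 0.85 ≈ 61.1 mL/min
Patient 2: CrCl = (140 − 49) × 73.4 / (72 × 1.25) = 6679.4 / 90.00 ≈ 74.2 mL/min
|61.1 − 74.2| = 13.1 mL/min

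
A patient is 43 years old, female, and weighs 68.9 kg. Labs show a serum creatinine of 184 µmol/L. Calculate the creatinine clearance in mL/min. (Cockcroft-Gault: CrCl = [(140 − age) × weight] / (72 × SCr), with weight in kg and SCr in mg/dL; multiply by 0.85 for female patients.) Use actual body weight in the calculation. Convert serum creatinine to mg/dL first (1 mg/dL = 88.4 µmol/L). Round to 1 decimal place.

SCr = 184 / 88.4 = 2.081 mg/dL
CrCl = (140 − 43) × 68.9 / (72 × 2.081) × 0.85 = 6683.3 / 149.83 × 0.85 ≈ 37.9 mL/min

37.9 mL/min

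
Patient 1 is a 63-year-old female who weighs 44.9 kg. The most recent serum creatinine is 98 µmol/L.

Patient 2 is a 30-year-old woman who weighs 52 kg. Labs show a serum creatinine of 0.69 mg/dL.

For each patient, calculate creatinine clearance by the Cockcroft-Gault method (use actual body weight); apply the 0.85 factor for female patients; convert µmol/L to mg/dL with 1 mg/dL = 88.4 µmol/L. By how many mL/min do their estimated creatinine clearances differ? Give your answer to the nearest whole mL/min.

Patient 1: SCr = 98 / 88.4 = 1.109 mg/dL
Patient 1: CrCl = (140 − 63) × 44.9 / (72 × 1.109) × 0.85 = 3457.3 / 79.85 × 0.85 ≈ 36.8 mL/min
Patient 2: CrCl = (140 − 30) × 52 / (72 × 0.69) × 0.85 = 5720.0 / 49.68 × 0.85 ≈ 97.9 mL/min
|36.8 − 97.9| = 61.1 mL/min

61 mL/min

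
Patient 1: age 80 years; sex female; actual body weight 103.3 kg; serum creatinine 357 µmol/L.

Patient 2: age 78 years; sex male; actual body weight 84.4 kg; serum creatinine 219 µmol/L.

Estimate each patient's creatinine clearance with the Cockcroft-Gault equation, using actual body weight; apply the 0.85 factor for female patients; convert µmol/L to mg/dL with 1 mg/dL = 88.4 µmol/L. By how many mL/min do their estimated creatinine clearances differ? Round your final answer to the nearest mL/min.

Patient 1: SCr = 357 / 88.4 = 4.038 mg/dL
Patient 1: CrCl = (140 − 80) × 103.3 / (72 × 4.038) × 0.85 = 6198.0 / 290.74 × 0.85 ≈ 18.1 mL/min
Patient 2: SCr = 219 / 88.4 = 2.477 mg/dL
Patient 2: CrCl = (140 − 78) × 84.4 / (72 × 2.477) = 5232.8 / 178.34 ≈ 29.3 mL/min
|18.1 − 29.3| = 11.2 mL/min

11 mL/min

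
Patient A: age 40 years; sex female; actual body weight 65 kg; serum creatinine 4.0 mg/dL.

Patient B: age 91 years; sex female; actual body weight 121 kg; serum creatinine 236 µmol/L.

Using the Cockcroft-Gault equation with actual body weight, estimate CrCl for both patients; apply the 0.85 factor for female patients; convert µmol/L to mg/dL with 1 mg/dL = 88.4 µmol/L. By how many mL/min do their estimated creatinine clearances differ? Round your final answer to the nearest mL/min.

Patient A: CrCl = (140 − 40) × 65 / (72 × 4) × 0.85 = 6500.0 / 288.00 × 0.85 ≈ 19.2 mL/min
Patient B: SCr = 236 / 88.4 = 2.67 mg/dL
Patient B: CrCl = (140 − 91) × 121 / (72 × 2.67) × 0.85 = 5929.0 / 192.24 × 0.85 ≈ 26.2 mL/min
|19.2 − 26.2| = 7.0 mL/min

7 mL/min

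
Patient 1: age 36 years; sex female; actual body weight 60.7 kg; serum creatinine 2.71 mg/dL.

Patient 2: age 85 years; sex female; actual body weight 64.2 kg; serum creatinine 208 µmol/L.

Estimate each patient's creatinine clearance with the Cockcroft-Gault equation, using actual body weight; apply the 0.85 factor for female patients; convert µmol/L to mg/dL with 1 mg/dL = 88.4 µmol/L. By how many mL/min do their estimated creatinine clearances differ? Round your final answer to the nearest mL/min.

Patient 1: CrCl = (140 − 36) × 60.7 / (72 × 2.71) × 0.85 = 6312.8 / 195.12 × 0.85 ≈ 27.5 mL/min
Patient 2: SCr = 208 / 88.4 = 2.353 mg/dL
Patient 2: CrCl = (140 − 85) × 64.2 / (72 × 2.353) × 0.85 = 3531.0 / 169.42 × 0.85 ≈ 17.7 mL/min
|27.5 − 17.7| = 9.8 mL/min

10 mL/min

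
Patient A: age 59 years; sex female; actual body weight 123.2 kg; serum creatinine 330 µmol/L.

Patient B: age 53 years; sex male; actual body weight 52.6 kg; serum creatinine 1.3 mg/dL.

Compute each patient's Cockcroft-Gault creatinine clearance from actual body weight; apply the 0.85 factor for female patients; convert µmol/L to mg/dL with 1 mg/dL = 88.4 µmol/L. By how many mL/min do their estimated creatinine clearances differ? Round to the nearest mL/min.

Patient A: SCr = 330 / 88.4 = 3.733 mg/dL
Patient A: CrCl = (140 − 59) × 123.2 / (72 × 3.733) × 0.85 = 9979.2 / 268.78 × 0.85 ≈ 31.6 mL/min
Patient B: CrCl = (140 − 53) × 52.6 / (72 × 1.3) = 4576.2 / 93.60 ≈ 48.9 mL/min
|31.6 − 48.9| = 17.3 mL/min

17 mL/min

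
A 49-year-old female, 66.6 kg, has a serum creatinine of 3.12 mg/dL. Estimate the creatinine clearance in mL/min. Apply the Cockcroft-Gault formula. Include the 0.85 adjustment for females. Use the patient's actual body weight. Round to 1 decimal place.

22.9 mL/min

CrCl = (140 − 49) × 66.6 / (72 × 3.12) × 0.85 = 6060.6 / 224.64 × 0.85 ≈ 22.9 mL/min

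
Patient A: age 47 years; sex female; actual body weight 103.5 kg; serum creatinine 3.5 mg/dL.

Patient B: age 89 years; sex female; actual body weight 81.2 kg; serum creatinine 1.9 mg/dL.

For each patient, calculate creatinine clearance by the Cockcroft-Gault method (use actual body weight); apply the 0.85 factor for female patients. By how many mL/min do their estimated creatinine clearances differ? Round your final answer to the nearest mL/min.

7 mL/min

Patient A: CrCl = (140 − 47) × 103.5 / (72 × 3.5) × 0.85 = 9625.5 / 252.00 × 0.85 ≈ 32.5 mL/min
Patient B: CrCl = (140 − 89) × 81.2 / (72 × 1.9) × 0.85 = 4141.2 / 136.80 × 0.85 ≈ 25.7 mL/min
|32.5 − 25.7| = 6.8 mL/min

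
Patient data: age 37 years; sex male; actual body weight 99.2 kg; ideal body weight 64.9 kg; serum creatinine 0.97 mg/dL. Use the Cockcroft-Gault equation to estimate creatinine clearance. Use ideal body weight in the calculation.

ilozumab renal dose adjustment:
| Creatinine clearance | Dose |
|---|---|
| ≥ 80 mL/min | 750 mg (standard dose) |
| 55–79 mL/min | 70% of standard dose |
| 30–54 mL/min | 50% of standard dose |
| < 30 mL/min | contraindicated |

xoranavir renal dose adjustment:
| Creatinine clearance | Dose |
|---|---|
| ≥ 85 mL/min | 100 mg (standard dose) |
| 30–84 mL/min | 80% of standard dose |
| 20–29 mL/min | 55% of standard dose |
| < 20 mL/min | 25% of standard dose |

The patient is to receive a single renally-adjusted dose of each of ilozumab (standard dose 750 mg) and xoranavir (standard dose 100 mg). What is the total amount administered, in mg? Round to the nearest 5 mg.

850 mg

CrCl = (140 − 37) × 64.9 / (72 × 0.97) = 6684.7 / 69.84 ≈ 95.7 mL/min
CrCl ≈ 96 mL/min.
ilozumab: ≥ 80 mL/min → 100% of 750 mg = 750 mg.
xoranavir: ≥ 85 mL/min → 100% of 100 mg = 100 mg.
Total = 750 + 100 = 850 mg.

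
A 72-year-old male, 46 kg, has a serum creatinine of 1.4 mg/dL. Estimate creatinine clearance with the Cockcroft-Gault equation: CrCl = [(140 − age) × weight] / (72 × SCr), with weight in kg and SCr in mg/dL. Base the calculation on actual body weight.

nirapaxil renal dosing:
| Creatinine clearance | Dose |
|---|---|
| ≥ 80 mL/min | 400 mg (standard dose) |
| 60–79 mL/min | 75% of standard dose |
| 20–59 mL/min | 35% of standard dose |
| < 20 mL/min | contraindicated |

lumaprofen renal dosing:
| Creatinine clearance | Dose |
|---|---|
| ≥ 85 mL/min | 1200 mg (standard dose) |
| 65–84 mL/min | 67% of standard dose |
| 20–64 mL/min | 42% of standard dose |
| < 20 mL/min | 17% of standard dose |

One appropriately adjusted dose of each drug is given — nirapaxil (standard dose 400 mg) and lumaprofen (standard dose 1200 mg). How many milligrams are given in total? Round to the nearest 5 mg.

CrCl = (140 − 72) × 46 / (72 × 1.4) = 3128.0 / 100.80 ≈ 31.0 mL/min
CrCl ≈ 31 mL/min.
nirapaxil: 20–59 mL/min → 35% of 400 mg = 140 mg.
lumaprofen: 20–64 mL/min → 42% of 1200 mg = 504 mg.
Total = 140 + 504 = 644 mg.

645 mg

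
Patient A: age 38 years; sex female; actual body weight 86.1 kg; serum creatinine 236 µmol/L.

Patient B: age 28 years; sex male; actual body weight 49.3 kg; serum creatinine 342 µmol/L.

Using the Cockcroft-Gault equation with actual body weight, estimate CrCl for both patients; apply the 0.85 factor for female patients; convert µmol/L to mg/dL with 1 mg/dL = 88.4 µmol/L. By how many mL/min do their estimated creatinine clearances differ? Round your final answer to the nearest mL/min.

Patient A: SCr = 236 / 88.4 = 2.67 mg/dL
Patient A: CrCl = (140 − 38) × 86.1 / (72 × 2.67) × 0.85 = 8782.2 / 192.24 × 0.85 ≈ 38.8 mL/min
Patient B: SCr = 342 / 88.4 = 3.869 mg/dL
Patient B: CrCl = (140 − 28) × 49.3 / (72 × 3.869) = 5521.6 / 278.57 ≈ 19.8 mL/min
|38.8 − 19.8| = 19.0 mL/min

19 mL/min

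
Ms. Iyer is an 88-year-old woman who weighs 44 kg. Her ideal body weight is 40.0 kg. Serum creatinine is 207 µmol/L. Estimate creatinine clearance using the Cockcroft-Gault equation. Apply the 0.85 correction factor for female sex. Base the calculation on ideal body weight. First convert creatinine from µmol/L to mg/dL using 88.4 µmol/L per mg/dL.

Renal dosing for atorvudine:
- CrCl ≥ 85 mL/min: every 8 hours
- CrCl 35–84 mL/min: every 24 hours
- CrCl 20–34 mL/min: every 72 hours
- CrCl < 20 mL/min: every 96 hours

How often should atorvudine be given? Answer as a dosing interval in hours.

SCr = 207 / 88.4 = 2.342 mg/dL
CrCl = (140 − 88) × 40 / (72 × 2.342) × 0.85 = 2080.0 / 168.62 × 0.85 ≈ 10.5 mL/min
CrCl ≈ 10 mL/min → bracket < 20 mL/min → every 96 hours.

every 96 hours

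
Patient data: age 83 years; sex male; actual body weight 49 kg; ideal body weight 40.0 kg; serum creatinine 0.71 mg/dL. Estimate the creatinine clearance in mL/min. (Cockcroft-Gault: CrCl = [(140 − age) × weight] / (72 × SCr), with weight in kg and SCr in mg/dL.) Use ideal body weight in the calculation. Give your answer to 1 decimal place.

CrCl = (140 − 83) × 40 / (72 × 0.71) = 2280.0 / 51.12 ≈ 44.6 mL/min

44.6 mL/min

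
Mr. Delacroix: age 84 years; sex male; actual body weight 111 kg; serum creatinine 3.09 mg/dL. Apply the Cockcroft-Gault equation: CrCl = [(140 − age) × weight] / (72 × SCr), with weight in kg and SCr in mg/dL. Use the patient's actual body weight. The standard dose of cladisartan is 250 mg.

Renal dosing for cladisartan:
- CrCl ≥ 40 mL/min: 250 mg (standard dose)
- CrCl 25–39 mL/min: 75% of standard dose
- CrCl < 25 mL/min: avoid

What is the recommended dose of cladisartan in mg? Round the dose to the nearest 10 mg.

190 mg

CrCl = (140 − 84) × 111 / (72 × 3.09) = 6216.0 / 222.48 ≈ 27.9 mL/min
CrCl ≈ 28 mL/min → bracket 25–39 mL/min.
75% of 250 mg = 187.5 mg → 190 mg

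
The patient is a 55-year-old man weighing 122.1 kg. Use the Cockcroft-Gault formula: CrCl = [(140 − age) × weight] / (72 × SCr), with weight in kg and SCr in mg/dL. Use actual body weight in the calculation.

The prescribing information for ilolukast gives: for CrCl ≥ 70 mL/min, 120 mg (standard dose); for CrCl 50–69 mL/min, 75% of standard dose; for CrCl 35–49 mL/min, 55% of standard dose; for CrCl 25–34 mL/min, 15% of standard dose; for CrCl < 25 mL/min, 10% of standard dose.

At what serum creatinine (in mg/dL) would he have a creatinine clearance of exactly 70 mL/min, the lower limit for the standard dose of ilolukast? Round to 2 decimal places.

Standard dose requires CrCl ≥ 70 mL/min.
Set (140 − 55) × 122.1 / (72 × SCr) = 70
SCr = (140 − 55) × 122.1 / (72 × 70) = 2.059 mg/dL

2.06 mg/dL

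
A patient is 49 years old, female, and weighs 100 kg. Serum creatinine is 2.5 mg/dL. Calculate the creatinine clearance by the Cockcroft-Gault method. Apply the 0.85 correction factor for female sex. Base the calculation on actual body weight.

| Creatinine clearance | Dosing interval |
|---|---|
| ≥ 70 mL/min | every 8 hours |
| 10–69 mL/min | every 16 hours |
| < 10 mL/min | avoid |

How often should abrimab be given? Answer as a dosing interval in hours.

every 16 hours

CrCl = (140 − 49) × 100 / (72 × 2.5) × 0.85 = 9100.0 / 180.00 × 0.85 ≈ 43.0 mL/min
CrCl ≈ 43 mL/min → bracket 10–69 mL/min → every 16 hours.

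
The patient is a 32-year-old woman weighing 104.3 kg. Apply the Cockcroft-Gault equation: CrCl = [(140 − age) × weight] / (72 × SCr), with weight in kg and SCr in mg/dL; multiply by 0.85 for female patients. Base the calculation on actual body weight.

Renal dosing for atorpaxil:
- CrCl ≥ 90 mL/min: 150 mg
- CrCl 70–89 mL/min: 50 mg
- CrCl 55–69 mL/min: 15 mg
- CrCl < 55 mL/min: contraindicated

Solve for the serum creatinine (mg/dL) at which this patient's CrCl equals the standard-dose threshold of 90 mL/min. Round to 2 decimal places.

Standard dose requires CrCl ≥ 90 mL/min.
Set (140 − 32) × 104.3 × 0.85 / (72 × SCr) = 90
SCr = (140 − 32) × 104.3 × 0.85 / (72 × 90) = 1.478 mg/dL

1.48 mg/dL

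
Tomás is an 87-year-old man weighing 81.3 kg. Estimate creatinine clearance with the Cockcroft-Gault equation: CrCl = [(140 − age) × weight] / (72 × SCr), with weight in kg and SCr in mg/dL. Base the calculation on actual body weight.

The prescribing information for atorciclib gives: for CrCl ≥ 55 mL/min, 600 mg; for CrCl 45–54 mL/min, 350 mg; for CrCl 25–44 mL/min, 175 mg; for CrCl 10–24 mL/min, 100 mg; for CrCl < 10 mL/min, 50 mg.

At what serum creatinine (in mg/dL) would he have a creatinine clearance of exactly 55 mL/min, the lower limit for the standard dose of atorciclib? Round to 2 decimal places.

1.09 mg/dL

Standard dose requires CrCl ≥ 55 mL/min.
Set (140 − 87) × 81.3 / (72 × SCr) = 55
SCr = (140 − 87) × 81.3 / (72 × 55) = 1.088 mg/dL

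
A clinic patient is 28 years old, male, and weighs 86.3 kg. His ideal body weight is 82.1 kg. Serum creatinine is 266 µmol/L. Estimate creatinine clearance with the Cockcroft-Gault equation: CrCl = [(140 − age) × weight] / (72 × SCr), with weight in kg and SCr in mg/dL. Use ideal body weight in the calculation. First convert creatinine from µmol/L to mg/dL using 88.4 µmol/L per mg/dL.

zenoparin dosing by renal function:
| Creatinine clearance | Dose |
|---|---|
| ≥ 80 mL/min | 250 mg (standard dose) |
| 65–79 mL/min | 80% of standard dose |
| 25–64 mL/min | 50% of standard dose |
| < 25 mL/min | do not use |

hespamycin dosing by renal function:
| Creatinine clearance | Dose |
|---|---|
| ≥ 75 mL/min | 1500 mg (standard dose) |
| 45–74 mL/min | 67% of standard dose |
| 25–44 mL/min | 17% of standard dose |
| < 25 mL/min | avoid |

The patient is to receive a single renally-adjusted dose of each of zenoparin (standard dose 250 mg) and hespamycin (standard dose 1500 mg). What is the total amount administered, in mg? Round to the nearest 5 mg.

SCr = 266 / 88.4 = 3.009 mg/dL
CrCl = (140 − 28) × 82.1 / (72 × 3.009) = 9195.2 / 216.65 ≈ 42.4 mL/min
CrCl ≈ 42 mL/min.
zenoparin: 25–64 mL/min → 50% of 250 mg = 125 mg.
hespamycin: 25–44 mL/min → 17% of 1500 mg = 255 mg.
Total = 125 + 255 = 380 mg.

380 mg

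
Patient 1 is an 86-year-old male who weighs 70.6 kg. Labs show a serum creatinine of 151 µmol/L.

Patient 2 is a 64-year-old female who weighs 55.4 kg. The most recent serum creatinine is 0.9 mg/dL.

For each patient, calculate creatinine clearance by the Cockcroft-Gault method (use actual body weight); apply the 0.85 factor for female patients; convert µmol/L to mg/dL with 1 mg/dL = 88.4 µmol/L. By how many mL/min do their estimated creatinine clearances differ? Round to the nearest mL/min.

Patient 1: SCr = 151 / 88.4 = 1.708 mg/dL
Patient 1: CrCl = (140 − 86) × 70.6 / (72 × 1.708) = 3812.4 / 122.98 ≈ 31.0 mL/min
Patient 2: CrCl = (140 − 64) × 55.4 / (72 × 0.9) × 0.85 = 4210.4 / 64.80 × 0.85 ≈ 55.2 mL/min
|31.0 − 55.2| = 24.2 mL/min

24 mL/min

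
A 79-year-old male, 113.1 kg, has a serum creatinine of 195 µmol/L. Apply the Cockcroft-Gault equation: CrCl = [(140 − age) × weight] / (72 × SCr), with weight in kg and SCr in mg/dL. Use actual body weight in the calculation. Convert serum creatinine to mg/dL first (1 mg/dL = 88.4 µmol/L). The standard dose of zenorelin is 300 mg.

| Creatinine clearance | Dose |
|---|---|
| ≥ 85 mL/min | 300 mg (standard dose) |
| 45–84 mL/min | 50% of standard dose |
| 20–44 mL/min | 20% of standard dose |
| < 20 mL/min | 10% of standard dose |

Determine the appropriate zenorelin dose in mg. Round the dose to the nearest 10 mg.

SCr = 195 / 88.4 = 2.206 mg/dL
CrCl = (140 − 79) × 113.1 / (72 × 2.206) = 6899.1 / 158.83 ≈ 43.4 mL/min
CrCl ≈ 43 mL/min → bracket 20–44 mL/min.
20% of 300 mg = 60 mg

60 mg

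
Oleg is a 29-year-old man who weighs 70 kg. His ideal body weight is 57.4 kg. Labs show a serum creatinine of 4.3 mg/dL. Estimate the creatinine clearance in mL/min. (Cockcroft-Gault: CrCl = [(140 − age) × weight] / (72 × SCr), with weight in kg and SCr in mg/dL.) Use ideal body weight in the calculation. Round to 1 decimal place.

20.6 mL/min

CrCl = (140 − 29) × 57.4 / (72 × 4.3) = 6371.4 / 309.60 ≈ 20.6 mL/min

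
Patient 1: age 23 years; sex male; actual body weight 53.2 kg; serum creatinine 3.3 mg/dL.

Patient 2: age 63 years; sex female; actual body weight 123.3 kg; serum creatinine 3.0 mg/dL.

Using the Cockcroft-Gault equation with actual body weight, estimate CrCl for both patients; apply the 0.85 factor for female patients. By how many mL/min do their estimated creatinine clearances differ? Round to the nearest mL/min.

11 mL/min

Patient 1: CrCl = (140 − 23) × 53.2 / (72 × 3.3) = 6224.4 / 237.60 ≈ 26.2 mL/min
Patient 2: CrCl = (140 − 63) × 123.3 / (72 × 3) × 0.85 = 9494.1 / 216.00 × 0.85 ≈ 37.4 mL/min
|26.2 − 37.4| = 11.2 mL/min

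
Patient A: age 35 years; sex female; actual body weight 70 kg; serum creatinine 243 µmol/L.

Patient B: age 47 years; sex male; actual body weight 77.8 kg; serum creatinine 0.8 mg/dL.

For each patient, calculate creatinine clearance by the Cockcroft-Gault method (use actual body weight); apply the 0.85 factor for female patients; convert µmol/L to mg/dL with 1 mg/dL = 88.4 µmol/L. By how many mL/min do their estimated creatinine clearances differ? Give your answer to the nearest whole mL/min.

94 mL/min

Patient A: SCr = 243 / 88.4 = 2.749 mg/dL
Patient A: CrCl = (140 − 35) × 70 / (72 × 2.749) × 0.85 = 7350.0 / 197.93 × 0.85 ≈ 31.6 mL/min
Patient B: CrCl = (140 − 47) × 77.8 / (72 × 0.8) = 7235.4 / 57.60 ≈ 125.6 mL/min
|31.6 − 125.6| = 94.0 mL/min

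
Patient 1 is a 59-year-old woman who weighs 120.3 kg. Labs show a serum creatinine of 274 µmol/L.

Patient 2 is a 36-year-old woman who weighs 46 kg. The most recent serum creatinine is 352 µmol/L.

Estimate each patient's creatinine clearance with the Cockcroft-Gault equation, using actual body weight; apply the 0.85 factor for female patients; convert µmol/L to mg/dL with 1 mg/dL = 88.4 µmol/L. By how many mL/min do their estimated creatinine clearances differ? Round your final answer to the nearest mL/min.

Patient 1: SCr = 274 / 88.4 = 3.1 mg/dL
Patient 1: CrCl = (140 − 59) × 120.3 / (72 × 3.1) × 0.85 = 9744.3 / 223.20 × 0.85 ≈ 37.1 mL/min
Patient 2: SCr = 352 / 88.4 = 3.982 mg/dL
Patient 2: CrCl = (140 − 36) × 46 / (72 × 3.982) × 0.85 = 4784.0 / 286.70 × 0.85 ≈ 14.2 mL/min
|37.1 − 14.2| = 22.9 mL/min

23 mL/min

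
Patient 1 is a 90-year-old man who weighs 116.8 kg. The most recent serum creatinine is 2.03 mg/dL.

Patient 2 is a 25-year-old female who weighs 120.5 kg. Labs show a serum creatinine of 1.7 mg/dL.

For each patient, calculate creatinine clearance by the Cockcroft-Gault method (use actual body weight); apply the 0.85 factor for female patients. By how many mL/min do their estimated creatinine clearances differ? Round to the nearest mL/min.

56 mL/min

Patient 1: CrCl = (140 − 90) × 116.8 / (72 × 2.03) = 5840.0 / 146.16 ≈ 40.0 mL/min
Patient 2: CrCl = (140 − 25) × 120.5 / (72 × 1.7) × 0.85 = 13857.5 / 122.40 × 0.85 ≈ 96.2 mL/min
|40.0 − 96.2| = 56.2 mL/min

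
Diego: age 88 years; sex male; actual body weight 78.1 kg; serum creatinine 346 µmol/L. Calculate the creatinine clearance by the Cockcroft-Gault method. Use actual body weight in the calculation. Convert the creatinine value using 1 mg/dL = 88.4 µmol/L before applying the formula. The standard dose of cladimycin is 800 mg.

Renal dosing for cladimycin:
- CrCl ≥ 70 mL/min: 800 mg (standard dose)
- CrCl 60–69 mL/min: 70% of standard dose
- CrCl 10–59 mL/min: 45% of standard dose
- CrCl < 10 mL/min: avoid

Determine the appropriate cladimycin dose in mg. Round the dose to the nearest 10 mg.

360 mg

SCr = 346 / 88.4 = 3.914 mg/dL
CrCl = (140 − 88) × 78.1 / (72 × 3.914) = 4061.2 / 281.81 ≈ 14.4 mL/min
CrCl ≈ 14 mL/min → bracket 10–59 mL/min.
45% of 800 mg = 360 mg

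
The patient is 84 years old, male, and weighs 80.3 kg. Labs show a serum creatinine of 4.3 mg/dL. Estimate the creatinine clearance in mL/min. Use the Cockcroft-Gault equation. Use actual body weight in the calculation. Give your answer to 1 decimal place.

CrCl = (140 − 84) × 80.3 / (72 × 4.3) = 4496.8 / 309.60 ≈ 14.5 mL/min

14.5 mL/min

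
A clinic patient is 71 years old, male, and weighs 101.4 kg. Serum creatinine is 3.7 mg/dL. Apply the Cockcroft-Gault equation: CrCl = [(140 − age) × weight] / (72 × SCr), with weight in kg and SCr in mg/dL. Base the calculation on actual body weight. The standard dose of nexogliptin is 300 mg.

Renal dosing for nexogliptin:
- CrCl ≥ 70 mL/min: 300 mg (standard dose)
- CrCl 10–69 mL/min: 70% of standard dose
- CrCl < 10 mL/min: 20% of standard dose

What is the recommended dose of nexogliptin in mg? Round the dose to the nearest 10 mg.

210 mg

CrCl = (140 − 71) × 101.4 / (72 × 3.7) = 6996.6 / 266.40 ≈ 26.3 mL/min
CrCl ≈ 26 mL/min → bracket 10–69 mL/min.
70% of 300 mg = 210 mg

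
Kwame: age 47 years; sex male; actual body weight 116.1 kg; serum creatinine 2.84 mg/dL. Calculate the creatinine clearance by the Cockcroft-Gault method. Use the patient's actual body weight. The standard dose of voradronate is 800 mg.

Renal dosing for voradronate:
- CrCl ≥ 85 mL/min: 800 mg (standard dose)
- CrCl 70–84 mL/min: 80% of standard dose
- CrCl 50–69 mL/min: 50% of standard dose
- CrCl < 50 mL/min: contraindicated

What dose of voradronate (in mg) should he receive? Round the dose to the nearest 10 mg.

CrCl = (140 − 47) × 116.1 / (72 × 2.84) = 10797.3 / 204.48 ≈ 52.8 mL/min
CrCl ≈ 53 mL/min → bracket 50–69 mL/min.
50% of 800 mg = 400 mg

400 mg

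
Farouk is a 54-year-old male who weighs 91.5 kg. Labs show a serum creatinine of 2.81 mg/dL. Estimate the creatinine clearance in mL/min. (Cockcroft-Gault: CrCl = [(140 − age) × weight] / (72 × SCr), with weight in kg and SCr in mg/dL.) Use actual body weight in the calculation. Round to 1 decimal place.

CrCl = (140 − 54) × 91.5 / (72 × 2.81) = 7869.0 / 202.32 ≈ 38.9 mL/min

38.9 mL/min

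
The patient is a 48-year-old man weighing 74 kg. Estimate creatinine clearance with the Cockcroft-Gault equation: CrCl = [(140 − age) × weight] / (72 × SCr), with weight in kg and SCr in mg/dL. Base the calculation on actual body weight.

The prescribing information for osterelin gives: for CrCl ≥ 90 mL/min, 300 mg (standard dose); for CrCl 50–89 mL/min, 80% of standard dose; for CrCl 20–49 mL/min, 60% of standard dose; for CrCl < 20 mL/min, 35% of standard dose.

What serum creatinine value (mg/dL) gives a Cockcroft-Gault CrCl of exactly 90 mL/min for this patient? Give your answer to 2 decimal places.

Standard dose requires CrCl ≥ 90 mL/min.
Set (140 − 48) × 74 / (72 × SCr) = 90
SCr = (140 − 48) × 74 / (72 × 90) = 1.051 mg/dL

1.05 mg/dL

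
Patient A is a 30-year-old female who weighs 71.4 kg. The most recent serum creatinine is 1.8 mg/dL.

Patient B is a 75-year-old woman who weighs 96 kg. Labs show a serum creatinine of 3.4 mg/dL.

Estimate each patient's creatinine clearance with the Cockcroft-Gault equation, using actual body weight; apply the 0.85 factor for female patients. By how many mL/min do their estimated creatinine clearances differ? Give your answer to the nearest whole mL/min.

30 mL/min

Patient A: CrCl = (140 − 30) × 71.4 / (72 × 1.8) × 0.85 = 7854.0 / 129.60 × 0.85 ≈ 51.5 mL/min
Patient B: CrCl = (140 − 75) × 96 / (72 × 3.4) × 0.85 = 6240.0 / 244.80 × 0.85 ≈ 21.7 mL/min
|51.5 − 21.7| = 29.8 mL/min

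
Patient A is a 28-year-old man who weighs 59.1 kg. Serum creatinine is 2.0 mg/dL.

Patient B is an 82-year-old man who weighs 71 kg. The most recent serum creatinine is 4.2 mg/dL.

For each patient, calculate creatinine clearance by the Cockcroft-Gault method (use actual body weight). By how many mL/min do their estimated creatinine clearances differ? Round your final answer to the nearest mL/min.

Patient A: CrCl = (140 − 28) × 59.1 / (72 × 2) = 6619.2 / 144.00 ≈ 46.0 mL/min
Patient B: CrCl = (140 − 82) × 71 / (72 × 4.2) = 4118.0 / 302.40 ≈ 13.6 mL/min
|46.0 − 13.6| = 32.4 mL/min

32 mL/min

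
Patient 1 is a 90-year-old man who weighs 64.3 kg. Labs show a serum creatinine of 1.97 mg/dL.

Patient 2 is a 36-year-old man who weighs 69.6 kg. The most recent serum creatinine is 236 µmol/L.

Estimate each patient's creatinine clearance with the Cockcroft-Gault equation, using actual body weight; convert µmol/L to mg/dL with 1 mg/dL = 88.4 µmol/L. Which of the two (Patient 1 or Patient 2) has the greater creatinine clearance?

Patient 1: CrCl = (140 − 90) × 64.3 / (72 × 1.97) = 3215.0 / 141.84 ≈ 22.7 mL/min
Patient 2: SCr = 236 / 88.4 = 2.67 mg/dL
Patient 2: CrCl = (140 − 36) × 69.6 / (72 × 2.67) = 7238.4 / 192.24 ≈ 37.7 mL/min
22.7 vs 37.7 mL/min → Patient 2 is higher.

Patient 2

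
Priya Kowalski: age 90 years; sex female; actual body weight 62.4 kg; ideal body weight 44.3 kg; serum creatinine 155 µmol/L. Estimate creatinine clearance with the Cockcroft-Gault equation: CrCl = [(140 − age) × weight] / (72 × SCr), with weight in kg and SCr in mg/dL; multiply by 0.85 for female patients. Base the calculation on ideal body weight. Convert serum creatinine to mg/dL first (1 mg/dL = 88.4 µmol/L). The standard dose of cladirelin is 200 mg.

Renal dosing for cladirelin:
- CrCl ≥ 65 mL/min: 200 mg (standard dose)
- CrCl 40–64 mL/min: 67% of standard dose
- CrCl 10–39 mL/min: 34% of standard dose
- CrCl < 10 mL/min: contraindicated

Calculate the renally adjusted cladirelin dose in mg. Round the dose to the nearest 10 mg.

70 mg

SCr = 155 / 88.4 = 1.753 mg/dL
CrCl = (140 − 90) × 44.3 / (72 × 1.753) × 0.85 = 2215.0 / 126.22 × 0.85 ≈ 14.9 mL/min
CrCl ≈ 15 mL/min → bracket 10–39 mL/min.
34% of 200 mg = 68 mg → 70 mg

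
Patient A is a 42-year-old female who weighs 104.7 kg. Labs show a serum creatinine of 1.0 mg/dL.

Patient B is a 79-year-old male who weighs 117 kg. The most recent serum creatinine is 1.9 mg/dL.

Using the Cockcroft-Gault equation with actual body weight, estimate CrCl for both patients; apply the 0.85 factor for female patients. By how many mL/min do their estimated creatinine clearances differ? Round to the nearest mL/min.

Patient A: CrCl = (140 − 42) × 104.7 / (72 × 1) × 0.85 = 10260.6 / 72.00 × 0.85 ≈ 121.1 mL/min
Patient B: CrCl = (140 − 79) × 117 / (72 × 1.9) = 7137.0 / 136.80 ≈ 52.2 mL/min
|121.1 − 52.2| = 68.9 mL/min

69 mL/min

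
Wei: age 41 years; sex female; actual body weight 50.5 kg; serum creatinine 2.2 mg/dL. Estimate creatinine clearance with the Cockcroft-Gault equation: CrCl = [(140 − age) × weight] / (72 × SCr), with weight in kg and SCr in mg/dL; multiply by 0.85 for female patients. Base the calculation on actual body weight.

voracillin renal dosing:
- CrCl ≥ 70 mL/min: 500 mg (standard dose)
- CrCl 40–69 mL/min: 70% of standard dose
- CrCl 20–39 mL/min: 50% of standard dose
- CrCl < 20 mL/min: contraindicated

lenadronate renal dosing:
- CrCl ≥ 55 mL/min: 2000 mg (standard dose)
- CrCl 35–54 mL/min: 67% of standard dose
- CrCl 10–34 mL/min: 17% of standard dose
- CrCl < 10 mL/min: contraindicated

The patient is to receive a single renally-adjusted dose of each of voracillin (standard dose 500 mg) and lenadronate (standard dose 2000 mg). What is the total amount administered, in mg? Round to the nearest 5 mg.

CrCl = (140 − 41) × 50.5 / (72 × 2.2) × 0.85 = 4999.5 / 158.40 × 0.85 ≈ 26.8 mL/min
CrCl ≈ 27 mL/min.
voracillin: 20–39 mL/min → 50% of 500 mg = 250 mg.
lenadronate: 10–34 mL/min → 17% of 2000 mg = 340 mg.
Total = 250 + 340 = 590 mg.

590 mg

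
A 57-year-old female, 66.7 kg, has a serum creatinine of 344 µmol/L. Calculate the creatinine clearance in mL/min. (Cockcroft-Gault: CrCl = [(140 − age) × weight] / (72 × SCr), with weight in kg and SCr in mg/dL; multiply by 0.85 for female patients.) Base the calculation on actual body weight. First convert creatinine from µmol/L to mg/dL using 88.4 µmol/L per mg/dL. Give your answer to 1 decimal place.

16.8 mL/min

SCr = 344 / 88.4 = 3.891 mg/dL
CrCl = (140 − 57) × 66.7 / (72 × 3.891) × 0.85 = 5536.1 / 280.15 × 0.85 ≈ 16.8 mL/min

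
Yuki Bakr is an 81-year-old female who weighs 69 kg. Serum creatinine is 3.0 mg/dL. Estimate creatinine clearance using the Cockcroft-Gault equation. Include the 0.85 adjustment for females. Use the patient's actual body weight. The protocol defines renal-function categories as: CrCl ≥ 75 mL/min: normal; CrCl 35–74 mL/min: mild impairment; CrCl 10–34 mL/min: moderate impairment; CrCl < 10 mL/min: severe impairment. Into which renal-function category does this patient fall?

moderate impairment

CrCl = (140 − 81) × 69 / (72 × 3) × 0.85 = 4071.0 / 216.00 × 0.85 ≈ 16.0 mL/min
16 mL/min falls in the 'moderate impairment' range.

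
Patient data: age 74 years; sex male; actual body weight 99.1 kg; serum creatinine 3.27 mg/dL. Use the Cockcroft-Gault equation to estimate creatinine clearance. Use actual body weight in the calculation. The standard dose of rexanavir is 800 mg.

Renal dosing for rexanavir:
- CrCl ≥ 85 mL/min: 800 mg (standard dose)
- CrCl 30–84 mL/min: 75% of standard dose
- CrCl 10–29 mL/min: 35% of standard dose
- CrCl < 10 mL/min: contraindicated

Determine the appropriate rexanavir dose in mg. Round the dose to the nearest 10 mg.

280 mg

CrCl = (140 − 74) × 99.1 / (72 × 3.27) = 6540.6 / 235.44 ≈ 27.8 mL/min
CrCl ≈ 28 mL/min → bracket 10–29 mL/min.
35% of 800 mg = 280 mg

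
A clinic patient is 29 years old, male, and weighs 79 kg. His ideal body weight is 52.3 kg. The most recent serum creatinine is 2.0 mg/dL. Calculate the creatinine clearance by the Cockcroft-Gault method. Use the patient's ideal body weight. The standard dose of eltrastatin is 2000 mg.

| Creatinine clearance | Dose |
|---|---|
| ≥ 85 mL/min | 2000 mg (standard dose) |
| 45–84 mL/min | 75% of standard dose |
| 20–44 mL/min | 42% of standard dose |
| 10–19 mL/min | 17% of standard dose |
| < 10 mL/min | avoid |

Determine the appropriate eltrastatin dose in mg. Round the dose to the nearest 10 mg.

CrCl = (140 − 29) × 52.3 / (72 × 2) = 5805.3 / 144.00 ≈ 40.3 mL/min
CrCl ≈ 40 mL/min → bracket 20–44 mL/min.
42% of 2000 mg = 840 mg

840 mg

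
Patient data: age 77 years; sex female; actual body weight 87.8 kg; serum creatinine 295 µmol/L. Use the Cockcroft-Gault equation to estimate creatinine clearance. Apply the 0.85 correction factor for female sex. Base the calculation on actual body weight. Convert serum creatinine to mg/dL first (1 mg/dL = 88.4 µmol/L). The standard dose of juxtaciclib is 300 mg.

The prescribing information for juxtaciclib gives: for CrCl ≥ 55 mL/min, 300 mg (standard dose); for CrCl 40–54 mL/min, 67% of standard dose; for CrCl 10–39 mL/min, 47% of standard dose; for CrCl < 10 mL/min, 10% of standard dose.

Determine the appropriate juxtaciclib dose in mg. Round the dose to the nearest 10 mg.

140 mg

SCr = 295 / 88.4 = 3.337 mg/dL
CrCl = (140 − 77) × 87.8 / (72 × 3.337) × 0.85 = 5531.4 / 240.26 × 0.85 ≈ 19.6 mL/min
CrCl ≈ 20 mL/min → bracket 10–39 mL/min.
47% of 300 mg = 141 mg → 140 mg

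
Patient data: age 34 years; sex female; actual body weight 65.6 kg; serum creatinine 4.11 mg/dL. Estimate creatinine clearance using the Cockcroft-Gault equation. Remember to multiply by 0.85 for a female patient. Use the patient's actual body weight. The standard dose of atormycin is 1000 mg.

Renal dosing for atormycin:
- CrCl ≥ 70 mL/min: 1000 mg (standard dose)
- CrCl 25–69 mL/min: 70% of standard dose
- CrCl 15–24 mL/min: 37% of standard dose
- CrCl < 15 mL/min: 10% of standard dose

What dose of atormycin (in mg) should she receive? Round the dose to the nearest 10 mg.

CrCl = (140 − 34) × 65.6 / (72 × 4.11) × 0.85 = 6953.6 / 295.92 × 0.85 ≈ 20.0 mL/min
CrCl ≈ 20 mL/min → bracket 15–24 mL/min.
37% of 1000 mg = 370 mg

370 mg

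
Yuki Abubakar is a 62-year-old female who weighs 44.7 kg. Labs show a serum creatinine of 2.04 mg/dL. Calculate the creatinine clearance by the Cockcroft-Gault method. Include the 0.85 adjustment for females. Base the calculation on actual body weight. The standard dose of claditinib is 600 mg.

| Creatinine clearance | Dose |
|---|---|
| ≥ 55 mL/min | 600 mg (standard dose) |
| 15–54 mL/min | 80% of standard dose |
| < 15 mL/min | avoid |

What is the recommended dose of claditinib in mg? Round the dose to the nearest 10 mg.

CrCl = (140 − 62) × 44.7 / (72 × 2.04) × 0.85 = 3486.6 / 146.88 × 0.85 ≈ 20.2 mL/min
CrCl ≈ 20 mL/min → bracket 15–54 mL/min.
80% of 600 mg = 480 mg

480 mg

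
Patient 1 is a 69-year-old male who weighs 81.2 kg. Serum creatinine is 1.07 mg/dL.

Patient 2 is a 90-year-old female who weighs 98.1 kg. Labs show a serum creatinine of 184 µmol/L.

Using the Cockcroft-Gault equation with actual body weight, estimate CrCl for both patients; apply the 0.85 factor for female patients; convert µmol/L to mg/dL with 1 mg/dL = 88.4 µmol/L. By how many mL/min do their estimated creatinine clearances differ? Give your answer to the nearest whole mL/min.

47 mL/min

Patient 1: CrCl = (140 − 69) × 81.2 / (72 × 1.07) = 5765.2 / 77.04 ≈ 74.8 mL/min
Patient 2: SCr = 184 / 88.4 = 2.081 mg/dL
Patient 2: CrCl = (140 − 90) × 98.1 / (72 × 2.081) × 0.85 = 4905.0 / 149.83 × 0.85 ≈ 27.8 mL/min
|74.8 − 27.8| = 47.0 mL/min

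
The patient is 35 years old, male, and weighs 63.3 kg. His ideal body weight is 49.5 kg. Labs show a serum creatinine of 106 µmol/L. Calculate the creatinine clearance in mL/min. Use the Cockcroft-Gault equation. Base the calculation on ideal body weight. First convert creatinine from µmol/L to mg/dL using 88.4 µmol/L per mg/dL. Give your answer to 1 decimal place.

SCr = 106 / 88.4 = 1.199 mg/dL
CrCl = (140 − 35) × 49.5 / (72 × 1.199) = 5197.5 / 86.33 ≈ 60.2 mL/min

60.2 mL/min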